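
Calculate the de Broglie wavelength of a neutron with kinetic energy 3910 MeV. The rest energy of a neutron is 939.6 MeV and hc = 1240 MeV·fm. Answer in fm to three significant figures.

Total energy E = KE + m₀c² = 3910 + 939.6 = 4849.6 MeV.
(pc)² = E² − (m₀c²)² = (4849.6)² − (939.6)² = 2.264 × 10⁷ MeV², so pc = 4758 MeV.
λ = hc/(pc) = 1240 MeV·fm / 4758 MeV = 0.261 fm.

λ = 0.261 fm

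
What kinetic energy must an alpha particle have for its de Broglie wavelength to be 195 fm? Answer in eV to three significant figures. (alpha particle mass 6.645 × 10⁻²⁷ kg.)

KE = 5420 eV

p = h/λ = 6.626 × 10⁻³⁴ / 1.950 × 10⁻¹³ = 3.398 × 10⁻²¹ kg·m/s.
KE = p²/(2m) = (3.398 × 10⁻²¹)² / (2 × 6.645 × 10⁻²⁷) = 8.688 × 10⁻¹⁶ J = 5420 eV.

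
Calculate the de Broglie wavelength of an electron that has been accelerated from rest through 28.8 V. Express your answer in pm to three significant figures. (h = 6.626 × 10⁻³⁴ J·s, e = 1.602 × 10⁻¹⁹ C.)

KE = eV = 1.602 × 10⁻¹⁹ × 28.80 = 4.614 × 10⁻¹⁸ J.
p = √(2mKE) = √(2 × 9.109 × 10⁻³¹ × 4.614 × 10⁻¹⁸) = 2.899 × 10⁻²⁴ kg·m/s.
λ = h/p = 6.626 × 10⁻³⁴ / 2.899 × 10⁻²⁴ = 2.29 × 10⁻¹⁰ m = 229 pm.

λ = 229 pm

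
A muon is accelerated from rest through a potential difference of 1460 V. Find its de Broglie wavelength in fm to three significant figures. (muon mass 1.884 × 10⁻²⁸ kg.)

λ = 2230 fm

KE = eV = 1.602 × 10⁻¹⁹ × 1460 = 2.339 × 10⁻¹⁶ J.
p = √(2mKE) = √(2 × 1.884 × 10⁻²⁸ × 2.339 × 10⁻¹⁶) = 2.969 × 10⁻²² kg·m/s.
λ = h/p = 6.626 × 10⁻³⁴ / 2.969 × 10⁻²² = 2.23 × 10⁻¹² m = 2230 fm.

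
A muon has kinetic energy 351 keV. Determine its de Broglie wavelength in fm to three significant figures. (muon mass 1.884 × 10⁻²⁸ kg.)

KE = 351 keV = 5.623 × 10⁻¹⁴ J.
p = √(2mKE) = √(2 × 1.884 × 10⁻²⁸ × 5.623 × 10⁻¹⁴) = 4.603 × 10⁻²¹ kg·m/s.
λ = h/p = 6.626 × 10⁻³⁴ / 4.603 × 10⁻²¹ = 1.44 × 10⁻¹³ m = 144 fm.

λ = 144 fm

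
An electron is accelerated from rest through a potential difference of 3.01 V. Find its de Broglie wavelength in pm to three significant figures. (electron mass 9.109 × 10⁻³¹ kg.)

KE = eV = 1.602 × 10⁻¹⁹ × 3.010 = 4.822 × 10⁻¹⁹ J.
p = √(2mKE) = √(2 × 9.109 × 10⁻³¹ × 4.822 × 10⁻¹⁹) = 9.373 × 10⁻²⁵ kg·m/s.
λ = h/p = 6.626 × 10⁻³⁴ / 9.373 × 10⁻²⁵ = 7.07 × 10⁻¹⁰ m = 707 pm.

λ = 707 pm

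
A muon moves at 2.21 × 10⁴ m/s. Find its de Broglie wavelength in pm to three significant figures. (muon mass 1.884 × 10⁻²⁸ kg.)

p = mv = 1.884 × 10⁻²⁸ × 2.21 × 10⁴ = 4.164 × 10⁻²⁴ kg·m/s.
λ = h/p = 6.626 × 10⁻³⁴ / 4.164 × 10⁻²⁴ = 1.59 × 10⁻¹⁰ m = 159 pm.

λ = 159 pm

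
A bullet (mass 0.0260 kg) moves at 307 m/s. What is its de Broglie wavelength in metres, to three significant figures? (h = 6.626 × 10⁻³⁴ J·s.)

p = mv = 0.0260 × 307 = 7.982 kg·m/s.
λ = h/p = 6.626 × 10⁻³⁴ / 7.982 = 8.30 × 10⁻³⁵ m.

λ = 8.30 × 10⁻³⁵ m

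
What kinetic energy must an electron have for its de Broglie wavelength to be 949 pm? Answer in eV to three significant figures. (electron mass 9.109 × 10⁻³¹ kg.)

KE = 1.67 eV

p = h/λ = 6.626 × 10⁻³⁴ / 9.490 × 10⁻¹⁰ = 6.982 × 10⁻²⁵ kg·m/s.
KE = p²/(2m) = (6.982 × 10⁻²⁵)² / (2 × 9.109 × 10⁻³¹) = 2.676 × 10⁻¹⁹ J = 1.67 eV.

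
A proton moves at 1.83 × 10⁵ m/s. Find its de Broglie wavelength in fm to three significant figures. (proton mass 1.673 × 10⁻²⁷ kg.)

λ = 2160 fm

p = mv = 1.673 × 10⁻²⁷ × 1.83 × 10⁵ = 3.062 × 10⁻²² kg·m/s.
λ = h/p = 6.626 × 10⁻³⁴ / 3.062 × 10⁻²² = 2.16 × 10⁻¹² m = 2160 fm.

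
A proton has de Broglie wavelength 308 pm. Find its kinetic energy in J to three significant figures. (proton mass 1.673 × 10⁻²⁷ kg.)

KE = 1.38 × 10⁻²¹ J

p = h/λ = 6.626 × 10⁻³⁴ / 3.080 × 10⁻¹⁰ = 2.151 × 10⁻²⁴ kg·m/s.
KE = p²/(2m) = (2.151 × 10⁻²⁴)² / (2 × 1.673 × 10⁻²⁷) = 1.383 × 10⁻²¹ J = 1.38 × 10⁻²¹ J.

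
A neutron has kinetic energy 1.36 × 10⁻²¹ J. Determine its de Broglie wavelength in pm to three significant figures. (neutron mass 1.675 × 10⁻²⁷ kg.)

p = √(2mKE) = √(2 × 1.675 × 10⁻²⁷ × 1.360 × 10⁻²¹) = 2.134 × 10⁻²⁴ kg·m/s.
λ = h/p = 6.626 × 10⁻³⁴ / 2.134 × 10⁻²⁴ = 3.10 × 10⁻¹⁰ m = 310 pm.

λ = 310 pm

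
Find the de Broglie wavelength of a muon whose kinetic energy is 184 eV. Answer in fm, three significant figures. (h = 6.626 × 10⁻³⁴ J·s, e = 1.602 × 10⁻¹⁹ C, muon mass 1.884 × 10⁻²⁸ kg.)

λ = 6290 fm

KE = 184 eV = 2.948 × 10⁻¹⁷ J.
p = √(2mKE) = √(2 × 1.884 × 10⁻²⁸ × 2.948 × 10⁻¹⁷) = 1.054 × 10⁻²² kg·m/s.
λ = h/p = 6.626 × 10⁻³⁴ / 1.054 × 10⁻²² = 6.29 × 10⁻¹² m = 6290 fm.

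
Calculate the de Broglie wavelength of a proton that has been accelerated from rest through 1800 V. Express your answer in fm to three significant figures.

λ = 675 fm

KE = eV = 1.602 × 10⁻¹⁹ × 1800 = 2.884 × 10⁻¹⁶ J.
p = √(2mKE) = √(2 × 1.673 × 10⁻²⁷ × 2.884 × 10⁻¹⁶) = 9.823 × 10⁻²² kg·m/s.
λ = h/p = 6.626 × 10⁻³⁴ / 9.823 × 10⁻²² = 6.75 × 10⁻¹³ m = 675 fm.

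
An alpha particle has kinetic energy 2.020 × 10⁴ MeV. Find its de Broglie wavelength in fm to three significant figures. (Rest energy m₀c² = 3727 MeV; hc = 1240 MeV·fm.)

λ = 0.0525 fm

Total energy E = KE + m₀c² = 2.020 × 10⁴ + 3727 = 23927 MeV.
(pc)² = E² − (m₀c²)² = (23927)² − (3727)² = 5.586 × 10⁸ MeV², so pc = 2.363 × 10⁴ MeV.
λ = hc/(pc) = 1240 MeV·fm / 2.363 × 10⁴ MeV = 0.0525 fm.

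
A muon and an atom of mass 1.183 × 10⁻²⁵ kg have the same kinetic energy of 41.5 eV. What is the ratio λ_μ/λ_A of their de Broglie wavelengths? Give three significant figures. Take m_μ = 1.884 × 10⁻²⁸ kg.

λ_μ/λ_A = 25.1

At fixed KE, p = √(2mKE) so λ = h/p ∝ 1/√m.
λ_μ/λ_A = √(m_A/m_μ) = √(1.183 × 10⁻²⁵/1.884 × 10⁻²⁸) = √(627.9) = 25.1.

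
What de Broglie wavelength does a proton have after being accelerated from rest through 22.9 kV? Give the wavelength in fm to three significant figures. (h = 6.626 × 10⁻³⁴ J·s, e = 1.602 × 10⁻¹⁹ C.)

λ = 189 fm

KE = eV = 1.602 × 10⁻¹⁹ × 2.290 × 10⁴ = 3.669 × 10⁻¹⁵ J.
p = √(2mKE) = √(2 × 1.673 × 10⁻²⁷ × 3.669 × 10⁻¹⁵) = 3.504 × 10⁻²¹ kg·m/s.
λ = h/p = 6.626 × 10⁻³⁴ / 3.504 × 10⁻²¹ = 1.89 × 10⁻¹³ m = 189 fm.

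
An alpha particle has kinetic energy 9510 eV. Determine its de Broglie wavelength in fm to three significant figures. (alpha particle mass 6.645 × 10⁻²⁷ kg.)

λ = 147 fm

KE = 9510 eV = 1.524 × 10⁻¹⁵ J.
p = √(2mKE) = √(2 × 6.645 × 10⁻²⁷ × 1.524 × 10⁻¹⁵) = 4.500 × 10⁻²¹ kg·m/s.
λ = h/p = 6.626 × 10⁻³⁴ / 4.500 × 10⁻²¹ = 1.47 × 10⁻¹³ m = 147 fm.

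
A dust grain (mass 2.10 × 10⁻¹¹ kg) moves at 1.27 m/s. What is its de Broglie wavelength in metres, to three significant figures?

λ = 2.48 × 10⁻²³ m

p = mv = 2.10 × 10⁻¹¹ × 1.27 = 2.667 × 10⁻¹¹ kg·m/s.
λ = h/p = 6.626 × 10⁻³⁴ / 2.667 × 10⁻¹¹ = 2.48 × 10⁻²³ m.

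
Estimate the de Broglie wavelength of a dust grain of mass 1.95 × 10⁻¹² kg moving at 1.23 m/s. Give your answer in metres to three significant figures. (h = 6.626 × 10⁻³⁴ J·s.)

λ = 2.76 × 10⁻²² m

p = mv = 1.95 × 10⁻¹² × 1.23 = 2.399 × 10⁻¹² kg·m/s.
λ = h/p = 6.626 × 10⁻³⁴ / 2.399 × 10⁻¹² = 2.76 × 10⁻²² m.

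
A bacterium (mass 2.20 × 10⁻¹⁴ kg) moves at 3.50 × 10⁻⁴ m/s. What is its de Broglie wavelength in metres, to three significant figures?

λ = 8.61 × 10⁻¹⁷ m

p = mv = 2.20 × 10⁻¹⁴ × 3.50 × 10⁻⁴ = 7.700 × 10⁻¹⁸ kg·m/s.
λ = h/p = 6.626 × 10⁻³⁴ / 7.700 × 10⁻¹⁸ = 8.61 × 10⁻¹⁷ m.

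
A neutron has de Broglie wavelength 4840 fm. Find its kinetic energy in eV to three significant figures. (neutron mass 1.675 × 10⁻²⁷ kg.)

KE = 34.9 eV

p = h/λ = 6.626 × 10⁻³⁴ / 4.840 × 10⁻¹² = 1.369 × 10⁻²² kg·m/s.
KE = p²/(2m) = (1.369 × 10⁻²²)² / (2 × 1.675 × 10⁻²⁷) = 5.595 × 10⁻¹⁸ J = 34.9 eV.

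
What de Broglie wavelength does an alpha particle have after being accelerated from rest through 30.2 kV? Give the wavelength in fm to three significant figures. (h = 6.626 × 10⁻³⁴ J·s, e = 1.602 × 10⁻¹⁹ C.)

λ = 58.4 fm

KE = 2eV = 2 × 1.602 × 10⁻¹⁹ × 3.020 × 10⁴ = 9.676 × 10⁻¹⁵ J.
p = √(2mKE) = √(2 × 6.645 × 10⁻²⁷ × 9.676 × 10⁻¹⁵) = 1.134 × 10⁻²⁰ kg·m/s.
λ = h/p = 6.626 × 10⁻³⁴ / 1.134 × 10⁻²⁰ = 5.84 × 10⁻¹⁴ m = 58.4 fm.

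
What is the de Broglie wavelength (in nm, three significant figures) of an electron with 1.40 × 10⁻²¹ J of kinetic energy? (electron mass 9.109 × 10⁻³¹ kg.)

p = √(2mKE) = √(2 × 9.109 × 10⁻³¹ × 1.400 × 10⁻²¹) = 5.050 × 10⁻²⁶ kg·m/s.
λ = h/p = 6.626 × 10⁻³⁴ / 5.050 × 10⁻²⁶ = 1.31 × 10⁻⁸ m = 13.1 nm.

λ = 13.1 nm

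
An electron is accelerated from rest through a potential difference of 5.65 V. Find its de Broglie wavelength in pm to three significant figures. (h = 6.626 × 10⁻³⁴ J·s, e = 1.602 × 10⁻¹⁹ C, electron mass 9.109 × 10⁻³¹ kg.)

KE = eV = 1.602 × 10⁻¹⁹ × 5.650 = 9.051 × 10⁻¹⁹ J.
p = √(2mKE) = √(2 × 9.109 × 10⁻³¹ × 9.051 × 10⁻¹⁹) = 1.284 × 10⁻²⁴ kg·m/s.
λ = h/p = 6.626 × 10⁻³⁴ / 1.284 × 10⁻²⁴ = 5.16 × 10⁻¹⁰ m = 516 pm.

λ = 516 pm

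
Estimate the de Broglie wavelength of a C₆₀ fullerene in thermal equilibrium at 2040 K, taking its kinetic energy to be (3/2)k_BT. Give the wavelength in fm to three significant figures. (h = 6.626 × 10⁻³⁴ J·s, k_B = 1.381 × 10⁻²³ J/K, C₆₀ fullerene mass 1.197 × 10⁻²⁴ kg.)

KE = (3/2)k_BT = 1.5 × 1.381 × 10⁻²³ × 2040 = 4.226 × 10⁻²⁰ J.
p = √(2mKE) = √(2 × 1.197 × 10⁻²⁴ × 4.226 × 10⁻²⁰) = 3.181 × 10⁻²² kg·m/s.
λ = h/p = 2.08 × 10⁻¹² m = 2080 fm.

λ = 2080 fm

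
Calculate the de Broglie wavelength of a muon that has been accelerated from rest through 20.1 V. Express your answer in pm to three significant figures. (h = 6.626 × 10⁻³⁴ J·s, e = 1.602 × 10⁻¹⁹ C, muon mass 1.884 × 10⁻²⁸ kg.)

λ = 19.0 pm

KE = eV = 1.602 × 10⁻¹⁹ × 20.10 = 3.220 × 10⁻¹⁸ J.
p = √(2mKE) = √(2 × 1.884 × 10⁻²⁸ × 3.220 × 10⁻¹⁸) = 3.483 × 10⁻²³ kg·m/s.
λ = h/p = 6.626 × 10⁻³⁴ / 3.483 × 10⁻²³ = 1.90 × 10⁻¹¹ m = 19.0 pm.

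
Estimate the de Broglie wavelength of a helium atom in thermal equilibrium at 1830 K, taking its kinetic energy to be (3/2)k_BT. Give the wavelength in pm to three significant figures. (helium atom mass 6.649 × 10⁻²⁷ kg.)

KE = (3/2)k_BT = 1.5 × 1.381 × 10⁻²³ × 1830 = 3.791 × 10⁻²⁰ J.
p = √(2mKE) = √(2 × 6.649 × 10⁻²⁷ × 3.791 × 10⁻²⁰) = 2.245 × 10⁻²³ kg·m/s.
λ = h/p = 2.95 × 10⁻¹¹ m = 29.5 pm.

λ = 29.5 pm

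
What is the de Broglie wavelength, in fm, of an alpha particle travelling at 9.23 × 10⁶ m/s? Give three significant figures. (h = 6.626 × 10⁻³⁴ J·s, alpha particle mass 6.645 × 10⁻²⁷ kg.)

p = mv = 6.645 × 10⁻²⁷ × 9.23 × 10⁶ = 6.133 × 10⁻²⁰ kg·m/s.
λ = h/p = 6.626 × 10⁻³⁴ / 6.133 × 10⁻²⁰ = 1.08 × 10⁻¹⁴ m = 10.8 fm.

λ = 10.8 fm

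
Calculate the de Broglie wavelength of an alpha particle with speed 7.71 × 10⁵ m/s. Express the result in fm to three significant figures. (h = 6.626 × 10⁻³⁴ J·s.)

p = mv = 6.645 × 10⁻²⁷ × 7.71 × 10⁵ = 5.123 × 10⁻²¹ kg·m/s.
λ = h/p = 6.626 × 10⁻³⁴ / 5.123 × 10⁻²¹ = 1.29 × 10⁻¹³ m = 129 fm.

λ = 129 fm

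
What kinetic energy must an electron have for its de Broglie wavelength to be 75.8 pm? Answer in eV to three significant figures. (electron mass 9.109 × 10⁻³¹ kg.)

KE = 262 eV

p = h/λ = 6.626 × 10⁻³⁴ / 7.580 × 10⁻¹¹ = 8.741 × 10⁻²⁴ kg·m/s.
KE = p²/(2m) = (8.741 × 10⁻²⁴)² / (2 × 9.109 × 10⁻³¹) = 4.194 × 10⁻¹⁷ J = 262 eV.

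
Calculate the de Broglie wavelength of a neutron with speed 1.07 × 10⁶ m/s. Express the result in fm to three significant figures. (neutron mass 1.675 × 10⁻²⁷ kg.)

λ = 370 fm

p = mv = 1.675 × 10⁻²⁷ × 1.07 × 10⁶ = 1.792 × 10⁻²¹ kg·m/s.
λ = h/p = 6.626 × 10⁻³⁴ / 1.792 × 10⁻²¹ = 3.70 × 10⁻¹³ m = 370 fm.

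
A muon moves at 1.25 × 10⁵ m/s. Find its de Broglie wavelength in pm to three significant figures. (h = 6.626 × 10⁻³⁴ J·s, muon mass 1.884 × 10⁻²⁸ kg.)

λ = 28.1 pm

p = mv = 1.884 × 10⁻²⁸ × 1.25 × 10⁵ = 2.355 × 10⁻²³ kg·m/s.
λ = h/p = 6.626 × 10⁻³⁴ / 2.355 × 10⁻²³ = 2.81 × 10⁻¹¹ m = 28.1 pm.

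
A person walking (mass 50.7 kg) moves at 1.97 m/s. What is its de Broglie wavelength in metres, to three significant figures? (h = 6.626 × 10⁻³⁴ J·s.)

p = mv = 50.7 × 1.97 = 9.988 × 10¹ kg·m/s.
λ = h/p = 6.626 × 10⁻³⁴ / 9.988 × 10¹ = 6.63 × 10⁻³⁶ m.

λ = 6.63 × 10⁻³⁶ m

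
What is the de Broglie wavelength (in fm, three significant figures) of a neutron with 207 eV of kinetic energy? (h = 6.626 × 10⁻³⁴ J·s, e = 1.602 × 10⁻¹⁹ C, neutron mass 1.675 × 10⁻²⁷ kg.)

KE = 207 eV = 3.316 × 10⁻¹⁷ J.
p = √(2mKE) = √(2 × 1.675 × 10⁻²⁷ × 3.316 × 10⁻¹⁷) = 3.333 × 10⁻²² kg·m/s.
λ = h/p = 6.626 × 10⁻³⁴ / 3.333 × 10⁻²² = 1.99 × 10⁻¹² m = 1990 fm.

λ = 1990 fm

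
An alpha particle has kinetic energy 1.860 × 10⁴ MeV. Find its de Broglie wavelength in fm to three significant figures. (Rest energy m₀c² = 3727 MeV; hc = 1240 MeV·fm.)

λ = 0.0563 fm

Total energy E = KE + m₀c² = 1.860 × 10⁴ + 3727 = 22327 MeV.
(pc)² = E² − (m₀c²)² = (22327)² − (3727)² = 4.846 × 10⁸ MeV², so pc = 2.201 × 10⁴ MeV.
λ = hc/(pc) = 1240 MeV·fm / 2.201 × 10⁴ MeV = 0.0563 fm.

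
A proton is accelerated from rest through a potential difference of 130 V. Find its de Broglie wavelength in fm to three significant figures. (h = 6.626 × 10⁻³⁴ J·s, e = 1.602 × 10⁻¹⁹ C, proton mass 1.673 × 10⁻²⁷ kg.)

KE = eV = 1.602 × 10⁻¹⁹ × 130.0 = 2.083 × 10⁻¹⁷ J.
p = √(2mKE) = √(2 × 1.673 × 10⁻²⁷ × 2.083 × 10⁻¹⁷) = 2.640 × 10⁻²² kg·m/s.
λ = h/p = 6.626 × 10⁻³⁴ / 2.640 × 10⁻²² = 2.51 × 10⁻¹² m = 2510 fm.

λ = 2510 fm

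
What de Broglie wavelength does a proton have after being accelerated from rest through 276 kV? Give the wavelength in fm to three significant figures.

λ = 54.5 fm

KE = eV = 1.602 × 10⁻¹⁹ × 2.760 × 10⁵ = 4.422 × 10⁻¹⁴ J.
p = √(2mKE) = √(2 × 1.673 × 10⁻²⁷ × 4.422 × 10⁻¹⁴) = 1.216 × 10⁻²⁰ kg·m/s.
λ = h/p = 6.626 × 10⁻³⁴ / 1.216 × 10⁻²⁰ = 5.45 × 10⁻¹⁴ m = 54.5 fm.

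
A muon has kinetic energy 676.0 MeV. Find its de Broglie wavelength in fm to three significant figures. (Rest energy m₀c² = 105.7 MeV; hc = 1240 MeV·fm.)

λ = 1.60 fm

Total energy E = KE + m₀c² = 676.0 + 105.7 = 781.7 MeV.
(pc)² = E² − (m₀c²)² = (781.7)² − (105.7)² = 5.999 × 10⁵ MeV², so pc = 774.5 MeV.
λ = hc/(pc) = 1240 MeV·fm / 774.5 MeV = 1.60 fm.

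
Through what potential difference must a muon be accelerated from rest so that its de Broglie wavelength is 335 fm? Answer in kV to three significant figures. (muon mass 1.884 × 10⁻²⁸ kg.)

V = 64.8 kV

p = h/λ = 6.626 × 10⁻³⁴ / 3.350 × 10⁻¹³ = 1.978 × 10⁻²¹ kg·m/s.
KE = p²/(2m) = 1.038 × 10⁻¹⁴ J.
V = KE/e = 1.038 × 10⁻¹⁴ / (1.602 × 10⁻¹⁹) = 64.8 kV.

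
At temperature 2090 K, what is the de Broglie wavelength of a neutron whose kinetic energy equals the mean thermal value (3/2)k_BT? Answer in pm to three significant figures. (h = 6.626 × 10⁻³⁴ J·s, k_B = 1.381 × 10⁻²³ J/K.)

λ = 55.0 pm

KE = (3/2)k_BT = 1.5 × 1.381 × 10⁻²³ × 2090 = 4.329 × 10⁻²⁰ J.
p = √(2mKE) = √(2 × 1.675 × 10⁻²⁷ × 4.329 × 10⁻²⁰) = 1.204 × 10⁻²³ kg·m/s.
λ = h/p = 5.50 × 10⁻¹¹ m = 55.0 pm.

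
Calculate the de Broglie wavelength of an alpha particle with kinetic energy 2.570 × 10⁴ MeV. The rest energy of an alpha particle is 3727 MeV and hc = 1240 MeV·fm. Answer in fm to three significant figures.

λ = 0.0425 fm

Total energy E = KE + m₀c² = 2.570 × 10⁴ + 3727 = 29427 MeV.
(pc)² = E² − (m₀c²)² = (29427)² − (3727)² = 8.521 × 10⁸ MeV², so pc = 2.919 × 10⁴ MeV.
λ = hc/(pc) = 1240 MeV·fm / 2.919 × 10⁴ MeV = 0.0425 fm.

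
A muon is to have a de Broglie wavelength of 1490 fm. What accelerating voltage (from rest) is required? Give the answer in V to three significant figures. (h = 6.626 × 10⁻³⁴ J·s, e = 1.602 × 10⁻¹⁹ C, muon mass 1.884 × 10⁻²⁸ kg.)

p = h/λ = 6.626 × 10⁻³⁴ / 1.490 × 10⁻¹² = 4.447 × 10⁻²² kg·m/s.
KE = p²/(2m) = 5.248 × 10⁻¹⁶ J.
V = KE/e = 5.248 × 10⁻¹⁶ / (1.602 × 10⁻¹⁹) = 3280 V.

V = 3280 V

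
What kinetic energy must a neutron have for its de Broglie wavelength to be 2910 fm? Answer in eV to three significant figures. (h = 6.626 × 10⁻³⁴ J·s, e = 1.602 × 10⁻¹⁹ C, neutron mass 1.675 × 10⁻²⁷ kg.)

KE = 96.6 eV

p = h/λ = 6.626 × 10⁻³⁴ / 2.910 × 10⁻¹² = 2.277 × 10⁻²² kg·m/s.
KE = p²/(2m) = (2.277 × 10⁻²²)² / (2 × 1.675 × 10⁻²⁷) = 1.548 × 10⁻¹⁷ J = 96.6 eV.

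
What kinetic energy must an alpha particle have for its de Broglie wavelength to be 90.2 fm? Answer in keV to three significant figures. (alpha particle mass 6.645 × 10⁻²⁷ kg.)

KE = 25.3 keV

p = h/λ = 6.626 × 10⁻³⁴ / 9.020 × 10⁻¹⁴ = 7.346 × 10⁻²¹ kg·m/s.
KE = p²/(2m) = (7.346 × 10⁻²¹)² / (2 × 6.645 × 10⁻²⁷) = 4.060 × 10⁻¹⁵ J = 25.3 keV.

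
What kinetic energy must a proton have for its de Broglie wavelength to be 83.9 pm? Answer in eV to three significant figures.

KE = 0.116 eV

p = h/λ = 6.626 × 10⁻³⁴ / 8.390 × 10⁻¹¹ = 7.897 × 10⁻²⁴ kg·m/s.
KE = p²/(2m) = (7.897 × 10⁻²⁴)² / (2 × 1.673 × 10⁻²⁷) = 1.864 × 10⁻²⁰ J = 0.116 eV.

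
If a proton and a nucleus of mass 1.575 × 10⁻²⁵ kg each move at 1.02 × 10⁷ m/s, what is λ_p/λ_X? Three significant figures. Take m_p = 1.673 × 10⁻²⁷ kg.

λ_p/λ_X = 94.1

At fixed v, p = mv so λ = h/(mv) ∝ 1/m.
λ_p/λ_X = m_X/m_p = 1.575 × 10⁻²⁵/1.673 × 10⁻²⁷ = 94.1.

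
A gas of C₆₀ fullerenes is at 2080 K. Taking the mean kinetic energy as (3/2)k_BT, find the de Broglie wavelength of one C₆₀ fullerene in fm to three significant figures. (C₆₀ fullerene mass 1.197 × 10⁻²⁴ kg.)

KE = (3/2)k_BT = 1.5 × 1.381 × 10⁻²³ × 2080 = 4.309 × 10⁻²⁰ J.
p = √(2mKE) = √(2 × 1.197 × 10⁻²⁴ × 4.309 × 10⁻²⁰) = 3.212 × 10⁻²² kg·m/s.
λ = h/p = 2.06 × 10⁻¹² m = 2060 fm.

λ = 2060 fm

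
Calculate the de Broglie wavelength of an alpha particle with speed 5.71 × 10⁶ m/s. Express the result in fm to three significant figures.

λ = 17.5 fm

p = mv = 6.645 × 10⁻²⁷ × 5.71 × 10⁶ = 3.794 × 10⁻²⁰ kg·m/s.
λ = h/p = 6.626 × 10⁻³⁴ / 3.794 × 10⁻²⁰ = 1.75 × 10⁻¹⁴ m = 17.5 fm.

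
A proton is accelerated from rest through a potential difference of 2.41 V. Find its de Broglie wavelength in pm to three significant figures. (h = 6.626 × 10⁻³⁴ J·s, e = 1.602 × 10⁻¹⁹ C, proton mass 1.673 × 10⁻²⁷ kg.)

λ = 18.4 pm

KE = eV = 1.602 × 10⁻¹⁹ × 2.410 = 3.861 × 10⁻¹⁹ J.
p = √(2mKE) = √(2 × 1.673 × 10⁻²⁷ × 3.861 × 10⁻¹⁹) = 3.594 × 10⁻²³ kg·m/s.
λ = h/p = 6.626 × 10⁻³⁴ / 3.594 × 10⁻²³ = 1.84 × 10⁻¹¹ m = 18.4 pm.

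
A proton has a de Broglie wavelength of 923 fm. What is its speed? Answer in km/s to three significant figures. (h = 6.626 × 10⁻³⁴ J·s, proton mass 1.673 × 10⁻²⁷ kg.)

v = 429 km/s

p = h/λ = 6.626 × 10⁻³⁴ / 9.230 × 10⁻¹³ = 7.179 × 10⁻²² kg·m/s.
v = p/m = 7.179 × 10⁻²² / 1.673 × 10⁻²⁷ = 4.29 × 10⁵ m/s = 429 km/s.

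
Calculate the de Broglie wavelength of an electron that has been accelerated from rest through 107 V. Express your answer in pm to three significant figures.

KE = eV = 1.602 × 10⁻¹⁹ × 107.0 = 1.714 × 10⁻¹⁷ J.
p = √(2mKE) = √(2 × 9.109 × 10⁻³¹ × 1.714 × 10⁻¹⁷) = 5.588 × 10⁻²⁴ kg·m/s.
λ = h/p = 6.626 × 10⁻³⁴ / 5.588 × 10⁻²⁴ = 1.19 × 10⁻¹⁰ m = 119 pm.

λ = 119 pm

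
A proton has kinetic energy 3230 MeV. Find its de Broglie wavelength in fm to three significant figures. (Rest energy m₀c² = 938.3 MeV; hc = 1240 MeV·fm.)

λ = 0.305 fm

Total energy E = KE + m₀c² = 3230 + 938.3 = 4168.3 MeV.
(pc)² = E² − (m₀c²)² = (4168.3)² − (938.3)² = 1.649 × 10⁷ MeV², so pc = 4061 MeV.
λ = hc/(pc) = 1240 MeV·fm / 4061 MeV = 0.305 fm.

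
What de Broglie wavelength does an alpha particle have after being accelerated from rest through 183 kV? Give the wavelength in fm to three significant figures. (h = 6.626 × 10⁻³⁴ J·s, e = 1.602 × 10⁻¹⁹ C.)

λ = 23.7 fm

KE = 2eV = 2 × 1.602 × 10⁻¹⁹ × 1.830 × 10⁵ = 5.863 × 10⁻¹⁴ J.
p = √(2mKE) = √(2 × 6.645 × 10⁻²⁷ × 5.863 × 10⁻¹⁴) = 2.791 × 10⁻²⁰ kg·m/s.
λ = h/p = 6.626 × 10⁻³⁴ / 2.791 × 10⁻²⁰ = 2.37 × 10⁻¹⁴ m = 23.7 fm.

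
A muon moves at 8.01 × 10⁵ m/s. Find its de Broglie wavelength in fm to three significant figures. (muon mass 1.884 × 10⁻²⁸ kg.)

p = mv = 1.884 × 10⁻²⁸ × 8.01 × 10⁵ = 1.509 × 10⁻²² kg·m/s.
λ = h/p = 6.626 × 10⁻³⁴ / 1.509 × 10⁻²² = 4.39 × 10⁻¹² m = 4390 fm.

λ = 4390 fm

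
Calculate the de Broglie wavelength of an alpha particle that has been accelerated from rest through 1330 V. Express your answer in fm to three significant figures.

KE = 2eV = 2 × 1.602 × 10⁻¹⁹ × 1330 = 4.261 × 10⁻¹⁶ J.
p = √(2mKE) = √(2 × 6.645 × 10⁻²⁷ × 4.261 × 10⁻¹⁶) = 2.380 × 10⁻²¹ kg·m/s.
λ = h/p = 6.626 × 10⁻³⁴ / 2.380 × 10⁻²¹ = 2.78 × 10⁻¹³ m = 278 fm.

λ = 278 fm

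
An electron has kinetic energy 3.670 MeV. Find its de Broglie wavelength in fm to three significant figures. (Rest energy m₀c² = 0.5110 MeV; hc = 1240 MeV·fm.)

Total energy E = KE + m₀c² = 3.670 + 0.5110 = 4.1810 MeV.
(pc)² = E² − (m₀c²)² = (4.1810)² − (0.5110)² = 17.22 MeV², so pc = 4.150 MeV.
λ = hc/(pc) = 1240 MeV·fm / 4.150 MeV = 299 fm.

λ = 299 fm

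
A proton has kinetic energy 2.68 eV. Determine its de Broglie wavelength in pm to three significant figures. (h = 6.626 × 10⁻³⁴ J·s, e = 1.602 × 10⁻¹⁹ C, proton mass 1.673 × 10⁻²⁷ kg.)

KE = 2.68 eV = 4.293 × 10⁻¹⁹ J.
p = √(2mKE) = √(2 × 1.673 × 10⁻²⁷ × 4.293 × 10⁻¹⁹) = 3.790 × 10⁻²³ kg·m/s.
λ = h/p = 6.626 × 10⁻³⁴ / 3.790 × 10⁻²³ = 1.75 × 10⁻¹¹ m = 17.5 pm.

λ = 17.5 pm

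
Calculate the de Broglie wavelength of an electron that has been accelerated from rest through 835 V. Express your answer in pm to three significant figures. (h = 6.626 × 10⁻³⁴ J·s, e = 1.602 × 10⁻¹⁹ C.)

KE = eV = 1.602 × 10⁻¹⁹ × 835.0 = 1.338 × 10⁻¹⁶ J.
p = √(2mKE) = √(2 × 9.109 × 10⁻³¹ × 1.338 × 10⁻¹⁶) = 1.561 × 10⁻²³ kg·m/s.
λ = h/p = 6.626 × 10⁻³⁴ / 1.561 × 10⁻²³ = 4.24 × 10⁻¹¹ m = 42.4 pm.

λ = 42.4 pm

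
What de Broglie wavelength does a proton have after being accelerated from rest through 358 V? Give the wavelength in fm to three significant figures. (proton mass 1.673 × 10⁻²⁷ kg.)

KE = eV = 1.602 × 10⁻¹⁹ × 358.0 = 5.735 × 10⁻¹⁷ J.
p = √(2mKE) = √(2 × 1.673 × 10⁻²⁷ × 5.735 × 10⁻¹⁷) = 4.381 × 10⁻²² kg·m/s.
λ = h/p = 6.626 × 10⁻³⁴ / 4.381 × 10⁻²² = 1.51 × 10⁻¹² m = 1510 fm.

λ = 1510 fm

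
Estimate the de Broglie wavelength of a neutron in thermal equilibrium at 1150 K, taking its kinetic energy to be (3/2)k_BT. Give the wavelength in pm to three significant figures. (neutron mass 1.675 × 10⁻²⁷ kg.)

KE = (3/2)k_BT = 1.5 × 1.381 × 10⁻²³ × 1150 = 2.382 × 10⁻²⁰ J.
p = √(2mKE) = √(2 × 1.675 × 10⁻²⁷ × 2.382 × 10⁻²⁰) = 8.933 × 10⁻²⁴ kg·m/s.
λ = h/p = 7.42 × 10⁻¹¹ m = 74.2 pm.

λ = 74.2 pm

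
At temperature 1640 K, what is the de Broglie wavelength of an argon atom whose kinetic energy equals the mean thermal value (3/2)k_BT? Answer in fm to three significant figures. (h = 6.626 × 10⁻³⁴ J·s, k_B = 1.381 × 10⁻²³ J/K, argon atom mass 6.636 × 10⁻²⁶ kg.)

λ = 9870 fm

KE = (3/2)k_BT = 1.5 × 1.381 × 10⁻²³ × 1640 = 3.397 × 10⁻²⁰ J.
p = √(2mKE) = √(2 × 6.636 × 10⁻²⁶ × 3.397 × 10⁻²⁰) = 6.715 × 10⁻²³ kg·m/s.
λ = h/p = 9.87 × 10⁻¹² m = 9870 fm.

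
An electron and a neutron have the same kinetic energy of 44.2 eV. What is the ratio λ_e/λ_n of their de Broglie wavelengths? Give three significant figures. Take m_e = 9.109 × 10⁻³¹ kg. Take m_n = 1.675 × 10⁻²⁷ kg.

λ_e/λ_n = 42.9

At fixed KE, p = √(2mKE) so λ = h/p ∝ 1/√m.
λ_e/λ_n = √(m_n/m_e) = √(1.675 × 10⁻²⁷/9.109 × 10⁻³¹) = √(1839) = 42.9.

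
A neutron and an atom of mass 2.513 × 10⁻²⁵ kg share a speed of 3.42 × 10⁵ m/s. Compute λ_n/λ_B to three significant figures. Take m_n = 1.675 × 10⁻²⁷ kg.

λ_n/λ_B = 150

At fixed v, p = mv so λ = h/(mv) ∝ 1/m.
λ_n/λ_B = m_B/m_n = 2.513 × 10⁻²⁵/1.675 × 10⁻²⁷ = 150.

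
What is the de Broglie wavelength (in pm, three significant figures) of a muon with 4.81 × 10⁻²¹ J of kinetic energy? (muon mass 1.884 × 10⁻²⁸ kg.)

λ = 492 pm

p = √(2mKE) = √(2 × 1.884 × 10⁻²⁸ × 4.810 × 10⁻²¹) = 1.346 × 10⁻²⁴ kg·m/s.
λ = h/p = 6.626 × 10⁻³⁴ / 1.346 × 10⁻²⁴ = 4.92 × 10⁻¹⁰ m = 492 pm.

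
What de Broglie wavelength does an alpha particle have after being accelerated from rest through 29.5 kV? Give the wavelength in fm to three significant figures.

KE = 2eV = 2 × 1.602 × 10⁻¹⁹ × 2.950 × 10⁴ = 9.452 × 10⁻¹⁵ J.
p = √(2mKE) = √(2 × 6.645 × 10⁻²⁷ × 9.452 × 10⁻¹⁵) = 1.121 × 10⁻²⁰ kg·m/s.
λ = h/p = 6.626 × 10⁻³⁴ / 1.121 × 10⁻²⁰ = 5.91 × 10⁻¹⁴ m = 59.1 fm.

λ = 59.1 fm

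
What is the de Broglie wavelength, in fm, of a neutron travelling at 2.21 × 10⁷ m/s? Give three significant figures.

λ = 17.9 fm

p = mv = 1.675 × 10⁻²⁷ × 2.21 × 10⁷ = 3.702 × 10⁻²⁰ kg·m/s.
λ = h/p = 6.626 × 10⁻³⁴ / 3.702 × 10⁻²⁰ = 1.79 × 10⁻¹⁴ m = 17.9 fm.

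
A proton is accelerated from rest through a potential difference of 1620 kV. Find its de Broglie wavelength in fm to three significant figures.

KE = eV = 1.602 × 10⁻¹⁹ × 1.620 × 10⁶ = 2.595 × 10⁻¹³ J.
p = √(2mKE) = √(2 × 1.673 × 10⁻²⁷ × 2.595 × 10⁻¹³) = 2.947 × 10⁻²⁰ kg·m/s.
λ = h/p = 6.626 × 10⁻³⁴ / 2.947 × 10⁻²⁰ = 2.25 × 10⁻¹⁴ m = 22.5 fm.

λ = 22.5 fm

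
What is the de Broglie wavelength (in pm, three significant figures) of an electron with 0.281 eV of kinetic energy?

λ = 2310 pm

KE = 0.281 eV = 4.502 × 10⁻²⁰ J.
p = √(2mKE) = √(2 × 9.109 × 10⁻³¹ × 4.502 × 10⁻²⁰) = 2.864 × 10⁻²⁵ kg·m/s.
λ = h/p = 6.626 × 10⁻³⁴ / 2.864 × 10⁻²⁵ = 2.31 × 10⁻⁹ m = 2310 pm.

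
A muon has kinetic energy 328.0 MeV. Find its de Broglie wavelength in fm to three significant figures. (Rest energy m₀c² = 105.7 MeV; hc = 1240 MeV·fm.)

λ = 2.95 fm

Total energy E = KE + m₀c² = 328.0 + 105.7 = 433.7 MeV.
(pc)² = E² − (m₀c²)² = (433.7)² − (105.7)² = 1.769 × 10⁵ MeV², so pc = 420.6 MeV.
λ = hc/(pc) = 1240 MeV·fm / 420.6 MeV = 2.95 fm.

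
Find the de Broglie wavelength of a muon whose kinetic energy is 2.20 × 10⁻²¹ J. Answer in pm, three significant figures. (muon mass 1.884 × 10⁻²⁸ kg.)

p = √(2mKE) = √(2 × 1.884 × 10⁻²⁸ × 2.200 × 10⁻²¹) = 9.105 × 10⁻²⁵ kg·m/s.
λ = h/p = 6.626 × 10⁻³⁴ / 9.105 × 10⁻²⁵ = 7.28 × 10⁻¹⁰ m = 728 pm.

λ = 728 pm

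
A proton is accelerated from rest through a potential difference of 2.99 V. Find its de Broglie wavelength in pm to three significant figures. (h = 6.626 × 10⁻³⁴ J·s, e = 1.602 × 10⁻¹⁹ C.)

KE = eV = 1.602 × 10⁻¹⁹ × 2.990 = 4.790 × 10⁻¹⁹ J.
p = √(2mKE) = √(2 × 1.673 × 10⁻²⁷ × 4.790 × 10⁻¹⁹) = 4.003 × 10⁻²³ kg·m/s.
λ = h/p = 6.626 × 10⁻³⁴ / 4.003 × 10⁻²³ = 1.66 × 10⁻¹¹ m = 16.6 pm.

λ = 16.6 pm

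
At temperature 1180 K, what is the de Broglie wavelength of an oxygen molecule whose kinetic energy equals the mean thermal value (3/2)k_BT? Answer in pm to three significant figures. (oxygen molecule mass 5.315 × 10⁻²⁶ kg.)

λ = 13.0 pm

KE = (3/2)k_BT = 1.5 × 1.381 × 10⁻²³ × 1180 = 2.444 × 10⁻²⁰ J.
p = √(2mKE) = √(2 × 5.315 × 10⁻²⁶ × 2.444 × 10⁻²⁰) = 5.097 × 10⁻²³ kg·m/s.
λ = h/p = 1.30 × 10⁻¹¹ m = 13.0 pm.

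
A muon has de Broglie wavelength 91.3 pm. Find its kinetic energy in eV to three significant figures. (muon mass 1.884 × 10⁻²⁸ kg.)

KE = 0.873 eV

p = h/λ = 6.626 × 10⁻³⁴ / 9.130 × 10⁻¹¹ = 7.257 × 10⁻²⁴ kg·m/s.
KE = p²/(2m) = (7.257 × 10⁻²⁴)² / (2 × 1.884 × 10⁻²⁸) = 1.398 × 10⁻¹⁹ J = 0.873 eV.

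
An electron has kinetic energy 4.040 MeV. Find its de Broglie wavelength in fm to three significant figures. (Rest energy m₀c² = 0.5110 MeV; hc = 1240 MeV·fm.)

Total energy E = KE + m₀c² = 4.040 + 0.5110 = 4.5510 MeV.
(pc)² = E² − (m₀c²)² = (4.5510)² − (0.5110)² = 20.45 MeV², so pc = 4.522 MeV.
λ = hc/(pc) = 1240 MeV·fm / 4.522 MeV = 274 fm.

λ = 274 fm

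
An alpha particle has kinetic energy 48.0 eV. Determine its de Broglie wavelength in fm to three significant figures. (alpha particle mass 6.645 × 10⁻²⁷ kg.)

KE = 48.0 eV = 7.690 × 10⁻¹⁸ J.
p = √(2mKE) = √(2 × 6.645 × 10⁻²⁷ × 7.690 × 10⁻¹⁸) = 3.197 × 10⁻²² kg·m/s.
λ = h/p = 6.626 × 10⁻³⁴ / 3.197 × 10⁻²² = 2.07 × 10⁻¹² m = 2070 fm.

λ = 2070 fm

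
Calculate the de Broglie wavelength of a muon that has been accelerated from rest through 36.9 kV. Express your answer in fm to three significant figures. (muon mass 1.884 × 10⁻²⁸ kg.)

KE = eV = 1.602 × 10⁻¹⁹ × 3.690 × 10⁴ = 5.911 × 10⁻¹⁵ J.
p = √(2mKE) = √(2 × 1.884 × 10⁻²⁸ × 5.911 × 10⁻¹⁵) = 1.492 × 10⁻²¹ kg·m/s.
λ = h/p = 6.626 × 10⁻³⁴ / 1.492 × 10⁻²¹ = 4.44 × 10⁻¹³ m = 444 fm.

λ = 444 fm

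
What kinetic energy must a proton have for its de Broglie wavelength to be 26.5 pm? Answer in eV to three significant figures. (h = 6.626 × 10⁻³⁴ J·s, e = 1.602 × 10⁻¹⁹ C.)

p = h/λ = 6.626 × 10⁻³⁴ / 2.650 × 10⁻¹¹ = 2.500 × 10⁻²³ kg·m/s.
KE = p²/(2m) = (2.500 × 10⁻²³)² / (2 × 1.673 × 10⁻²⁷) = 1.868 × 10⁻¹⁹ J = 1.17 eV.

KE = 1.17 eV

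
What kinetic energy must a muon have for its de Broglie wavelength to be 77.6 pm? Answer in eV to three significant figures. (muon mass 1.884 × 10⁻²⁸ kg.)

p = h/λ = 6.626 × 10⁻³⁴ / 7.760 × 10⁻¹¹ = 8.539 × 10⁻²⁴ kg·m/s.
KE = p²/(2m) = (8.539 × 10⁻²⁴)² / (2 × 1.884 × 10⁻²⁸) = 1.935 × 10⁻¹⁹ J = 1.21 eV.

KE = 1.21 eV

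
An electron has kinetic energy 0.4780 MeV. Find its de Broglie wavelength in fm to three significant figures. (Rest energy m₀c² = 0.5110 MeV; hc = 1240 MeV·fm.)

Total energy E = KE + m₀c² = 0.4780 + 0.5110 = 0.9890 MeV.
(pc)² = E² − (m₀c²)² = (0.9890)² − (0.5110)² = 0.7170 MeV², so pc = 0.8468 MeV.
λ = hc/(pc) = 1240 MeV·fm / 0.8468 MeV = 1460 fm.

λ = 1460 fm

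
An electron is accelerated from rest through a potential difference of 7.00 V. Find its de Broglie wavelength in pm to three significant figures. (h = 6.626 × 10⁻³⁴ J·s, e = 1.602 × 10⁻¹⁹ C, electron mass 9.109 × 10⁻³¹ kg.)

λ = 464 pm

KE = eV = 1.602 × 10⁻¹⁹ × 7.000 = 1.121 × 10⁻¹⁸ J.
p = √(2mKE) = √(2 × 9.109 × 10⁻³¹ × 1.121 × 10⁻¹⁸) = 1.429 × 10⁻²⁴ kg·m/s.
λ = h/p = 6.626 × 10⁻³⁴ / 1.429 × 10⁻²⁴ = 4.64 × 10⁻¹⁰ m = 464 pm.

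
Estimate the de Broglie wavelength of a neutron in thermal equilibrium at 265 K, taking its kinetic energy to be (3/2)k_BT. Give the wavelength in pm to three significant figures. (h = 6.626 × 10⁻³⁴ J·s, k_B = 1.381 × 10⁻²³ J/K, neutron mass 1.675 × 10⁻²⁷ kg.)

KE = (3/2)k_BT = 1.5 × 1.381 × 10⁻²³ × 265 = 5.489 × 10⁻²¹ J.
p = √(2mKE) = √(2 × 1.675 × 10⁻²⁷ × 5.489 × 10⁻²¹) = 4.288 × 10⁻²⁴ kg·m/s.
λ = h/p = 1.55 × 10⁻¹⁰ m = 155 pm.

λ = 155 pm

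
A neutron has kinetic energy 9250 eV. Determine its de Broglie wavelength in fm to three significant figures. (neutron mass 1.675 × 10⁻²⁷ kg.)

λ = 297 fm

KE = 9250 eV = 1.482 × 10⁻¹⁵ J.
p = √(2mKE) = √(2 × 1.675 × 10⁻²⁷ × 1.482 × 10⁻¹⁵) = 2.228 × 10⁻²¹ kg·m/s.
λ = h/p = 6.626 × 10⁻³⁴ / 2.228 × 10⁻²¹ = 2.97 × 10⁻¹³ m = 297 fm.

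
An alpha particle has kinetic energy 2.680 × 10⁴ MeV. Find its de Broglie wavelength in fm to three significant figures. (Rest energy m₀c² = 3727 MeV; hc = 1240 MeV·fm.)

Total energy E = KE + m₀c² = 2.680 × 10⁴ + 3727 = 30527 MeV.
(pc)² = E² − (m₀c²)² = (30527)² − (3727)² = 9.180 × 10⁸ MeV², so pc = 3.030 × 10⁴ MeV.
λ = hc/(pc) = 1240 MeV·fm / 3.030 × 10⁴ MeV = 0.0409 fm.

λ = 0.0409 fm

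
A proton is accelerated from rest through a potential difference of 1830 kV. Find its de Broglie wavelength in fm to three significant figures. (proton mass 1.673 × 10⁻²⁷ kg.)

KE = eV = 1.602 × 10⁻¹⁹ × 1.830 × 10⁶ = 2.932 × 10⁻¹³ J.
p = √(2mKE) = √(2 × 1.673 × 10⁻²⁷ × 2.932 × 10⁻¹³) = 3.132 × 10⁻²⁰ kg·m/s.
λ = h/p = 6.626 × 10⁻³⁴ / 3.132 × 10⁻²⁰ = 2.12 × 10⁻¹⁴ m = 21.2 fm.

λ = 21.2 fm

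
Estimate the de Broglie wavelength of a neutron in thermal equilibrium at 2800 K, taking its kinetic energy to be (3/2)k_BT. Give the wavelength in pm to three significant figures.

KE = (3/2)k_BT = 1.5 × 1.381 × 10⁻²³ × 2800 = 5.800 × 10⁻²⁰ J.
p = √(2mKE) = √(2 × 1.675 × 10⁻²⁷ × 5.800 × 10⁻²⁰) = 1.394 × 10⁻²³ kg·m/s.
λ = h/p = 4.75 × 10⁻¹¹ m = 47.5 pm.

λ = 47.5 pm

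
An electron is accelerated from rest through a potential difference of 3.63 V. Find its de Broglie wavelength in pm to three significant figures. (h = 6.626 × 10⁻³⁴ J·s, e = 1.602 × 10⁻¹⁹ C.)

λ = 644 pm

KE = eV = 1.602 × 10⁻¹⁹ × 3.630 = 5.815 × 10⁻¹⁹ J.
p = √(2mKE) = √(2 × 9.109 × 10⁻³¹ × 5.815 × 10⁻¹⁹) = 1.029 × 10⁻²⁴ kg·m/s.
λ = h/p = 6.626 × 10⁻³⁴ / 1.029 × 10⁻²⁴ = 6.44 × 10⁻¹⁰ m = 644 pm.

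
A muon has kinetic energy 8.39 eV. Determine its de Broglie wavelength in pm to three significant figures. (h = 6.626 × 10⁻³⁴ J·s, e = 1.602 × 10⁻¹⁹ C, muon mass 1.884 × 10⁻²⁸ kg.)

λ = 29.4 pm

KE = 8.39 eV = 1.344 × 10⁻¹⁸ J.
p = √(2mKE) = √(2 × 1.884 × 10⁻²⁸ × 1.344 × 10⁻¹⁸) = 2.250 × 10⁻²³ kg·m/s.
λ = h/p = 6.626 × 10⁻³⁴ / 2.250 × 10⁻²³ = 2.94 × 10⁻¹¹ m = 29.4 pm.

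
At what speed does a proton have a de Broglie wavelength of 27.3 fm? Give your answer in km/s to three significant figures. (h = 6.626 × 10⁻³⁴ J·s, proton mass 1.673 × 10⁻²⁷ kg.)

v = 1.45 × 10⁴ km/s

p = h/λ = 6.626 × 10⁻³⁴ / 2.730 × 10⁻¹⁴ = 2.427 × 10⁻²⁰ kg·m/s.
v = p/m = 2.427 × 10⁻²⁰ / 1.673 × 10⁻²⁷ = 1.45 × 10⁷ m/s = 1.45 × 10⁴ km/s.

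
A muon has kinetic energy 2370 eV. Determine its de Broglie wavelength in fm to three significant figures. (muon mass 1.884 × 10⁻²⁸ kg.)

λ = 1750 fm

KE = 2370 eV = 3.797 × 10⁻¹⁶ J.
p = √(2mKE) = √(2 × 1.884 × 10⁻²⁸ × 3.797 × 10⁻¹⁶) = 3.782 × 10⁻²² kg·m/s.
λ = h/p = 6.626 × 10⁻³⁴ / 3.782 × 10⁻²² = 1.75 × 10⁻¹² m = 1750 fm.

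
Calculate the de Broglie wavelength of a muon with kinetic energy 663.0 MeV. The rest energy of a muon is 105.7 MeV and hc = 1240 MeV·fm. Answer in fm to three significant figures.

λ = 1.63 fm

Total energy E = KE + m₀c² = 663.0 + 105.7 = 768.7 MeV.
(pc)² = E² − (m₀c²)² = (768.7)² − (105.7)² = 5.797 × 10⁵ MeV², so pc = 761.4 MeV.
λ = hc/(pc) = 1240 MeV·fm / 761.4 MeV = 1.63 fm.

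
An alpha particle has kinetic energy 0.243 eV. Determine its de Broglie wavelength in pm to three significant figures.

KE = 0.243 eV = 3.893 × 10⁻²⁰ J.
p = √(2mKE) = √(2 × 6.645 × 10⁻²⁷ × 3.893 × 10⁻²⁰) = 2.275 × 10⁻²³ kg·m/s.
λ = h/p = 6.626 × 10⁻³⁴ / 2.275 × 10⁻²³ = 2.91 × 10⁻¹¹ m = 29.1 pm.

λ = 29.1 pm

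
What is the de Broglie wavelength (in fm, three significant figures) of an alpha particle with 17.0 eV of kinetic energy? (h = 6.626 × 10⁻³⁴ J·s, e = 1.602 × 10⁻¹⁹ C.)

KE = 17.0 eV = 2.723 × 10⁻¹⁸ J.
p = √(2mKE) = √(2 × 6.645 × 10⁻²⁷ × 2.723 × 10⁻¹⁸) = 1.902 × 10⁻²² kg·m/s.
λ = h/p = 6.626 × 10⁻³⁴ / 1.902 × 10⁻²² = 3.48 × 10⁻¹² m = 3480 fm.

λ = 3480 fm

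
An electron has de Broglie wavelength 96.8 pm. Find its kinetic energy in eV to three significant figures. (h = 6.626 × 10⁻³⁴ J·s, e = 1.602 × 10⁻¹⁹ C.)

p = h/λ = 6.626 × 10⁻³⁴ / 9.680 × 10⁻¹¹ = 6.845 × 10⁻²⁴ kg·m/s.
KE = p²/(2m) = (6.845 × 10⁻²⁴)² / (2 × 9.109 × 10⁻³¹) = 2.572 × 10⁻¹⁷ J = 161 eV.

KE = 161 eV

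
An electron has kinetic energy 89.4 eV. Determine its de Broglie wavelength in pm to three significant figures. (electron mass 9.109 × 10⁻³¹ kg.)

KE = 89.4 eV = 1.432 × 10⁻¹⁷ J.
p = √(2mKE) = √(2 × 9.109 × 10⁻³¹ × 1.432 × 10⁻¹⁷) = 5.108 × 10⁻²⁴ kg·m/s.
λ = h/p = 6.626 × 10⁻³⁴ / 5.108 × 10⁻²⁴ = 1.30 × 10⁻¹⁰ m = 130 pm.

λ = 130 pm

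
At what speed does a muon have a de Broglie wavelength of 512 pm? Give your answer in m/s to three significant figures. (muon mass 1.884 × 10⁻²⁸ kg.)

p = h/λ = 6.626 × 10⁻³⁴ / 5.120 × 10⁻¹⁰ = 1.294 × 10⁻²⁴ kg·m/s.
v = p/m = 1.294 × 10⁻²⁴ / 1.884 × 10⁻²⁸ = 6.87 × 10³ m/s = 6870 m/s.

v = 6870 m/s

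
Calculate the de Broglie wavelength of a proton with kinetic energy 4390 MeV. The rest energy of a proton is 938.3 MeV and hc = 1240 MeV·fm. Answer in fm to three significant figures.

Total energy E = KE + m₀c² = 4390 + 938.3 = 5328.3 MeV.
(pc)² = E² − (m₀c²)² = (5328.3)² − (938.3)² = 2.751 × 10⁷ MeV², so pc = 5245 MeV.
λ = hc/(pc) = 1240 MeV·fm / 5245 MeV = 0.236 fm.

λ = 0.236 fm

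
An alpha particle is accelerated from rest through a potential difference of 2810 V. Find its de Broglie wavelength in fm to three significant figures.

λ = 192 fm

KE = 2eV = 2 × 1.602 × 10⁻¹⁹ × 2810 = 9.003 × 10⁻¹⁶ J.
p = √(2mKE) = √(2 × 6.645 × 10⁻²⁷ × 9.003 × 10⁻¹⁶) = 3.459 × 10⁻²¹ kg·m/s.
λ = h/p = 6.626 × 10⁻³⁴ / 3.459 × 10⁻²¹ = 1.92 × 10⁻¹³ m = 192 fm.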